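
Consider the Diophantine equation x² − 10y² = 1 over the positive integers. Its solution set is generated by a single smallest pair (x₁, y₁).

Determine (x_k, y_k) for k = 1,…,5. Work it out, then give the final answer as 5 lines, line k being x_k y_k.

19 6
721 228
27379 8658
1039681 328776
39480499 12484830

d=10: √d = [3; 6] (ℓ=1, odd), read p_1/q_1
i=0: a=3 ⇒ p=3, q=1
i=1: a=6 ⇒ p=19, q=6
→ (19, 6).  Check: 19²=361, 10·6²=360, difference 1.
k=2:  x_2 = 19·19+10·6·6 = 721,  y_2 = 19·6+6·19 = 228
k=3:  x_3 = 19·721+10·6·228 = 27379,  y_3 = 19·228+6·721 = 8658
k=4:  x_4 = 19·27379+10·6·8658 = 1039681,  y_4 = 19·8658+6·27379 = 328776
k=5:  x_5 = 19·1039681+10·6·328776 = 39480499,  y_5 = 19·328776+6·1039681 = 12484830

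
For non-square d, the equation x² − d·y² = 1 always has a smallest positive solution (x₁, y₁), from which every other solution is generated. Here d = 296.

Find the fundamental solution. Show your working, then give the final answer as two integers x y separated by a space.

[17; 4,1,7,1,4,34] for √296; ℓ=6 ⇒ convergent index 5
i=0: a=17 ⇒ p=17, q=1
…
i=2: a=1 ⇒ p=86, q=5
i=3: a=7 ⇒ p=671, q=39
i=4: a=1 ⇒ p=757, q=44
i=5: a=4 ⇒ p=3699, q=215
→ (3699, 215).  Check: 3699²=13682601, 296·215²=13682600, difference 1.

3699 215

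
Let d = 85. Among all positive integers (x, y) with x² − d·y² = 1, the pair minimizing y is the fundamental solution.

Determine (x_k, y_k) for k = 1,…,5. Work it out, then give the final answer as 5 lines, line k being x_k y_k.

285769 30996
163327842721 17715391848
93348068572789129 10125019625991228
53351968415791425367681 5786833466982059076816
30492677324331251603220874249 3307395226041867061019271780

√85 = [9; 4,1,1,4,18, …], period ℓ=5 (odd) → k=9
step 0: (9, 1)  from 9·(1,0) + (0,1)
…
step 4: (378, 41)  from 4·(83,9) + (46,5)
…
step 6: (27926, 3029)  from 4·(6887,747) + (378,41)
step 7: (34813, 3776)  from 1·(27926,3029) + (6887,747)
step 8: (62739, 6805)  from 1·(34813,3776) + (27926,3029)
step 9: (285769, 30996)  from 4·(62739,6805) + (34813,3776)
fundamental: x₁=285769, y₁=30996  (since 81663921361 − 85·960752016 = 1)
(x_2, y_2) = (285769·285769 + 85·30996·30996, 285769·30996 + 30996·285769) = (163327842721, 17715391848)
(x_3, y_3) = (285769·163327842721 + 85·30996·17715391848, 285769·17715391848 + 30996·163327842721) = (93348068572789129, 10125019625991228)
(x_4, y_4) = (285769·93348068572789129 + 85·30996·10125019625991228, 285769·10125019625991228 + 30996·93348068572789129) = (53351968415791425367681, 5786833466982059076816)
(x_5, y_5) = (285769·53351968415791425367681 + 85·30996·5786833466982059076816, 285769·5786833466982059076816 + 30996·53351968415791425367681) = (30492677324331251603220874249, 3307395226041867061019271780)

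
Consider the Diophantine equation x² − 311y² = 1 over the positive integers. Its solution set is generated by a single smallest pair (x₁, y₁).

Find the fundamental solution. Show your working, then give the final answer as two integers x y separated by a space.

16883880 957397

d=311: √d = [17; 1,1,1,2,1,…,1,1,34] (ℓ=16, even), read p_15/q_15
k=0  a_k=17  p_k/q_k = 17/1
k=1  a_k=1  p_k/q_k = 18/1
k=2  a_k=1  p_k/q_k = 35/2
k=3  a_k=1  p_k/q_k = 53/3
k=4  a_k=2  p_k/q_k = 141/8
k=5  a_k=1  p_k/q_k = 194/11
k=6  a_k=6  p_k/q_k = 1305/74
k=7  a_k=3  p_k/q_k = 4109/233
k=8  a_k=17  p_k/q_k = 71158/4035
k=9  a_k=3  p_k/q_k = 217583/12338
k=10  a_k=6  p_k/q_k = 1376656/78063
k=11  a_k=1  p_k/q_k = 1594239/90401
k=12  a_k=2  p_k/q_k = 4565134/258865
k=13  a_k=1  p_k/q_k = 6159373/349266
k=14  a_k=1  p_k/q_k = 10724507/608131
k=15  a_k=1  p_k/q_k = 16883880/957397
→ (16883880, 957397).  Check: 16883880²=285065403854400, 311·957397²=285065403854399, difference 1.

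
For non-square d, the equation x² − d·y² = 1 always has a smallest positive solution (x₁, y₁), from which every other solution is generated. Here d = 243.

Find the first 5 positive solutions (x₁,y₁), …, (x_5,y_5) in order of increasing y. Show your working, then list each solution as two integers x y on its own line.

√243 → a₀=15, period (1,1,2,3,15,3,2,1,1,30); ℓ=10 even so k=9
a_0=15:  p_0=15·1+0=15,  q_0=15·0+1=1
a_1=1:  p_1=1·15+1=16,  q_1=1·1+0=1
a_2=1:  p_2=1·16+15=31,  q_2=1·1+1=2
a_3=2:  p_3=2·31+16=78,  q_3=2·2+1=5
a_4=3:  p_4=3·78+31=265,  q_4=3·5+2=17
…
a_6=3:  p_6=3·4053+265=12424,  q_6=3·260+17=797
a_7=2:  p_7=2·12424+4053=28901,  q_7=2·797+260=1854
a_8=1:  p_8=1·28901+12424=41325,  q_8=1·1854+797=2651
a_9=1:  p_9=1·41325+28901=70226,  q_9=1·2651+1854=4505
fundamental: x₁=70226, y₁=4505  (since 4931691076 − 243·20295025 = 1)
(70226+4505√243)^2 = 9863382151 + 632736260√243
(70226+4505√243)^3 = 1385331749802026 + 88869073185015√243
(70226+4505√243)^4 = 194572614913330773601 + 12481839066348990520√243
(70226+4505√243)^5 = 27328112908421802064005626 + 1753099260457979343330025√243

70226 4505
9863382151 632736260
1385331749802026 88869073185015
194572614913330773601 12481839066348990520
27328112908421802064005626 1753099260457979343330025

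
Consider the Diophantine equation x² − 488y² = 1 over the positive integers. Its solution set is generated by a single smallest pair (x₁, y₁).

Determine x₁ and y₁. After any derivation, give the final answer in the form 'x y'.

d=488: √d = [22; 11,44] (ℓ=2, even), read p_1/q_1
a_0=22:  p_0=22·1+0=22,  q_0=22·0+1=1
a_1=11:  p_1=11·22+1=243,  q_1=11·1+0=11
→ (243, 11).  Check: 243²=59049, 488·11²=59048, difference 1.

243 11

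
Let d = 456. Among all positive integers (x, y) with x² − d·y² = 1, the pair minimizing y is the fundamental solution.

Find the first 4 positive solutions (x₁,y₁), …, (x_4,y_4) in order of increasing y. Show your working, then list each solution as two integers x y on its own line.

√456 = [21; 2,1,4,1,2,42, …], period ℓ=6 (even) → k=5
i=0: a=21 ⇒ p=21, q=1
…
i=4: a=1 ⇒ p=363, q=17
i=5: a=2 ⇒ p=1025, q=48
fundamental: x₁=1025, y₁=48  (since 1050625 − 456·2304 = 1)
(x_2, y_2) = (1025·1025 + 456·48·48, 1025·48 + 48·1025) = (2101249, 98400)
(x_3, y_3) = (1025·2101249 + 456·48·98400, 1025·98400 + 48·2101249) = (4307559425, 201719952)
(x_4, y_4) = (1025·4307559425 + 456·48·201719952, 1025·201719952 + 48·4307559425) = (8830494720001, 413525803200)

1025 48
2101249 98400
4307559425 201719952
8830494720001 413525803200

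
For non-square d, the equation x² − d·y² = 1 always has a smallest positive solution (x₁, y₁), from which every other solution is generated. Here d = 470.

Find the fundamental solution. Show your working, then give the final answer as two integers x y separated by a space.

1691 78

d=470: √d = [21; 1,2,8,2,1,42] (ℓ=6, even), read p_5/q_5
k=0  a_k=21  p_k/q_k = 21/1
…
k=4  a_k=2  p_k/q_k = 1149/53
k=5  a_k=1  p_k/q_k = 1691/78
fundamental: x₁=1691, y₁=78  (since 2859481 − 470·6084 = 1)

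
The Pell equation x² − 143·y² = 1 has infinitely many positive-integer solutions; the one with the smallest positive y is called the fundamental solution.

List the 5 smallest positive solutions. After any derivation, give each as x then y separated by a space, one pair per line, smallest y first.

12 1
287 24
6876 575
164737 13776
3946812 330049

√143 → a₀=11, period (1,22); ℓ=2 even so k=1
a_0=11:  p_0=11·1+0=11,  q_0=11·0+1=1
a_1=1:  p_1=1·11+1=12,  q_1=1·1+0=1
fundamental: x₁=12, y₁=1  (since 144 − 143·1 = 1)
n=2: (12,1)∘(12,1) = (12·12+143·1·1, 12·1+1·12) = (287,24)
n=3: (287,24)∘(12,1) = (12·287+143·1·24, 12·24+1·287) = (6876,575)
n=4: (6876,575)∘(12,1) = (12·6876+143·1·575, 12·575+1·6876) = (164737,13776)
n=5: (164737,13776)∘(12,1) = (12·164737+143·1·13776, 12·13776+1·164737) = (3946812,330049)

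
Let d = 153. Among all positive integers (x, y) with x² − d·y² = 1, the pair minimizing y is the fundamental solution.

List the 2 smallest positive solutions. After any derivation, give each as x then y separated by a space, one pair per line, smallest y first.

2177 176
9478657 766304

d=153: √d = [12; 2,1,2,2,2,1,2,24] (ℓ=8, even), read p_7/q_7
k=0  a_k=12  p_k/q_k = 12/1
k=1  a_k=2  p_k/q_k = 25/2
k=2  a_k=1  p_k/q_k = 37/3
k=3  a_k=2  p_k/q_k = 99/8
k=4  a_k=2  p_k/q_k = 235/19
k=5  a_k=2  p_k/q_k = 569/46
k=6  a_k=1  p_k/q_k = 804/65
k=7  a_k=2  p_k/q_k = 2177/176
→ (2177, 176).  Check: 2177²=4739329, 153·176²=4739328, difference 1.
(2177+176√153)^2 = 9478657 + 766304√153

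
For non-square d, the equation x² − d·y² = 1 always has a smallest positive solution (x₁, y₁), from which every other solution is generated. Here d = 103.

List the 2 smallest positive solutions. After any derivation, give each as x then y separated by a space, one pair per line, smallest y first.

√103 → a₀=10, period (6,1,2,1,1,9,1,1,2,1,6,20); ℓ=12 even so k=11
step 0: (10, 1)  from 10·(1,0) + (0,1)
…
step 2: (71, 7)  from 1·(61,6) + (10,1)
…
step 4: (274, 27)  from 1·(203,20) + (71,7)
step 5: (477, 47)  from 1·(274,27) + (203,20)
step 6: (4567, 450)  from 9·(477,47) + (274,27)
…
step 10: (33877, 3338)  from 1·(24266,2391) + (9611,947)
step 11: (227528, 22419)  from 6·(33877,3338) + (24266,2391)
fundamental: x₁=227528, y₁=22419  (since 51768990784 − 103·502611561 = 1)
(227528+22419√103)^2 = 103537981567 + 10201900464√103

227528 22419
103537981567 10201900464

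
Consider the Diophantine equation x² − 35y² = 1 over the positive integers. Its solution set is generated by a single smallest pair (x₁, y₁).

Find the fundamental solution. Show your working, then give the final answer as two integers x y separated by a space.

√35 = [5; 1,10, …], period ℓ=2 (even) → k=1
step 0: (5, 1)  from 5·(1,0) + (0,1)
step 1: (6, 1)  from 1·(5,1) + (1,0)
→ (6, 1).  Check: 6²=36, 35·1²=35, difference 1.

6 1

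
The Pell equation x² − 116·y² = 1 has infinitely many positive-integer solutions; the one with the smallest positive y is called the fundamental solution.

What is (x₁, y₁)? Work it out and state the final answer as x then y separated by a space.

d=116: √d = [10; 1,3,2,1,4,1,2,3,1,20] (ℓ=10, even), read p_9/q_9
k=0  a_k=10  p_k/q_k = 10/1
…
k=4  a_k=1  p_k/q_k = 140/13
k=5  a_k=4  p_k/q_k = 657/61
…
k=8  a_k=3  p_k/q_k = 7550/701
k=9  a_k=1  p_k/q_k = 9801/910
fundamental: x₁=9801, y₁=910  (since 96059601 − 116·828100 = 1)

9801 910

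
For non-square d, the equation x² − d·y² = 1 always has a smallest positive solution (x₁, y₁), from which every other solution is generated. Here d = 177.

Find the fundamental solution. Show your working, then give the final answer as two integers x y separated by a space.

√177 = [13; 3,3,2,8,2,3,3,26, …], period ℓ=8 (even) → k=7
i=0: a=13 ⇒ p=13, q=1
i=1: a=3 ⇒ p=40, q=3
…
i=4: a=8 ⇒ p=2581, q=194
i=5: a=2 ⇒ p=5468, q=411
i=6: a=3 ⇒ p=18985, q=1427
i=7: a=3 ⇒ p=62423, q=4692
→ (62423, 4692).  Check: 62423²=3896630929, 177·4692²=3896630928, difference 1.

62423 4692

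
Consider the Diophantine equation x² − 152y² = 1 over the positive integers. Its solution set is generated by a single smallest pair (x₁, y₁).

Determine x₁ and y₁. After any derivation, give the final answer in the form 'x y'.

37 3

[12; 3,24] for √152; ℓ=2 ⇒ convergent index 1
a_0=12:  p_0=12·1+0=12,  q_0=12·0+1=1
a_1=3:  p_1=3·12+1=37,  q_1=3·1+0=3
→ (37, 3).  Check: 37²=1369, 152·3²=1368, difference 1.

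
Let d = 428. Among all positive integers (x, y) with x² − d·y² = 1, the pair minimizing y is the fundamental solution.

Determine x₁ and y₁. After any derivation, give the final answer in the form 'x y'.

1850887 89466

√428 → a₀=20, period (1,2,4,1,5,10,5,1,4,2,1,40); ℓ=12 even so k=11
i=0: a=20 ⇒ p=20, q=1
i=1: a=1 ⇒ p=21, q=1
…
i=4: a=1 ⇒ p=331, q=16
i=5: a=5 ⇒ p=1924, q=93
…
i=7: a=5 ⇒ p=99779, q=4823
…
i=9: a=4 ⇒ p=577179, q=27899
i=10: a=2 ⇒ p=1273708, q=61567
i=11: a=1 ⇒ p=1850887, q=89466
(x₁, y₁) = (1850887, 89466);  1850887² − 428·89466² = 1 ✓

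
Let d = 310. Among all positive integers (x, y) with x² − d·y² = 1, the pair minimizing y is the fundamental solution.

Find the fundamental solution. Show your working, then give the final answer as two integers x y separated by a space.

√310 → a₀=17, period (1,1,1,1,5,…,1,1,34); ℓ=16 even so k=15
step 0: (17, 1)  from 17·(1,0) + (0,1)
…
step 2: (35, 2)  from 1·(18,1) + (17,1)
…
step 4: (88, 5)  from 1·(53,3) + (35,2)
…
step 7: (2060, 117)  from 1·(1567,89) + (493,28)
…
step 10: (28928, 1643)  from 3·(7747,440) + (5687,323)
step 11: (152387, 8655)  from 5·(28928,1643) + (7747,440)
step 12: (181315, 10298)  from 1·(152387,8655) + (28928,1643)
step 13: (333702, 18953)  from 1·(181315,10298) + (152387,8655)
step 14: (515017, 29251)  from 1·(333702,18953) + (181315,10298)
step 15: (848719, 48204)  from 1·(515017,29251) + (333702,18953)
→ (848719, 48204).  Check: 848719²=720323940961, 310·48204²=720323940960, difference 1.

848719 48204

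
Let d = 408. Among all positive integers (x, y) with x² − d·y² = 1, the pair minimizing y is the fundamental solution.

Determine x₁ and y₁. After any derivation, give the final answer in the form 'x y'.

101 5

[20; 5,40] for √408; ℓ=2 ⇒ convergent index 1
i=0: a=20 ⇒ p=20, q=1
i=1: a=5 ⇒ p=101, q=5
→ (101, 5).  Check: 101²=10201, 408·5²=10200, difference 1.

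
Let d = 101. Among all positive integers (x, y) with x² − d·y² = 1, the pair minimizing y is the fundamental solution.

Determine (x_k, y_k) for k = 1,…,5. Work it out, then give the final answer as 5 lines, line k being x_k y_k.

201 20
80801 8040
32481801 3232060
13057603201 1299280080
5249124005001 522307360100

√101 → a₀=10, period (20); ℓ=1 odd so k=1
i=0: a=10 ⇒ p=10, q=1
i=1: a=20 ⇒ p=201, q=20
(x₁, y₁) = (201, 20);  201² − 101·20² = 1 ✓
k=2:  x_2 = 201·201+101·20·20 = 80801,  y_2 = 201·20+20·201 = 8040
k=3:  x_3 = 201·80801+101·20·8040 = 32481801,  y_3 = 201·8040+20·80801 = 3232060
k=4:  x_4 = 201·32481801+101·20·3232060 = 13057603201,  y_4 = 201·3232060+20·32481801 = 1299280080
k=5:  x_5 = 201·13057603201+101·20·1299280080 = 5249124005001,  y_5 = 201·1299280080+20·13057603201 = 522307360100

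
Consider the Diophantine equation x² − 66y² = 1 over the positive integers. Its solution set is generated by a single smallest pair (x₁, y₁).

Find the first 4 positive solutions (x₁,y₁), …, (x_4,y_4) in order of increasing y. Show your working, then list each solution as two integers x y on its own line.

d=66: √d = [8; 8,16] (ℓ=2, even), read p_1/q_1
step 0: (8, 1)  from 8·(1,0) + (0,1)
step 1: (65, 8)  from 8·(8,1) + (1,0)
→ (65, 8).  Check: 65²=4225, 66·8²=4224, difference 1.
(65+8√66)^2 = 8449 + 1040√66
(65+8√66)^3 = 1098305 + 135192√66
(65+8√66)^4 = 142771201 + 17573920√66

65 8
8449 1040
1098305 135192
142771201 17573920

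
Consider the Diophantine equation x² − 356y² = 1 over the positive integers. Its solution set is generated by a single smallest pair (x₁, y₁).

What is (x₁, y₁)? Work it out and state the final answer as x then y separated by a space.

[18; 1,6,1,1,2,…,6,1,36] for √356; ℓ=14 ⇒ convergent index 13
step 0: (18, 1)  from 18·(1,0) + (0,1)
…
step 4: (283, 15)  from 1·(151,8) + (132,7)
…
step 8: (9717, 515)  from 1·(8717,462) + (1000,53)
…
step 11: (66019, 3499)  from 1·(37868,2007) + (28151,1492)
step 12: (433982, 23001)  from 6·(66019,3499) + (37868,2007)
step 13: (500001, 26500)  from 1·(433982,23001) + (66019,3499)
(x₁, y₁) = (500001, 26500);  500001² − 356·26500² = 1 ✓

500001 26500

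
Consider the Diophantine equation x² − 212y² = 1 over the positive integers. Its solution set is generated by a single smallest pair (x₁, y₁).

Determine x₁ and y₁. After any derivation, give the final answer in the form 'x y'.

66249 4550

d=212: √d = [14; 1,1,3,1,1,…,1,1,28] (ℓ=14, even), read p_13/q_13
i=0: a=14 ⇒ p=14, q=1
…
i=2: a=1 ⇒ p=29, q=2
…
i=4: a=1 ⇒ p=131, q=9
…
i=10: a=1 ⇒ p=7979, q=548
i=11: a=3 ⇒ p=29135, q=2001
i=12: a=1 ⇒ p=37114, q=2549
i=13: a=1 ⇒ p=66249, q=4550
fundamental: x₁=66249, y₁=4550  (since 4388930001 − 212·20702500 = 1)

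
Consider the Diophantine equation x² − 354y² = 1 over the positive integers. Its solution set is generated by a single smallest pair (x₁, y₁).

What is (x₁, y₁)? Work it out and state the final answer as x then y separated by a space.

[18; 1,4,2,2,18,2,2,4,1,36] for √354; ℓ=10 ⇒ convergent index 9
step 0: (18, 1)  from 18·(1,0) + (0,1)
step 1: (19, 1)  from 1·(18,1) + (1,0)
step 2: (94, 5)  from 4·(19,1) + (18,1)
…
step 5: (9351, 497)  from 18·(508,27) + (207,11)
…
step 8: (210294, 11177)  from 4·(47771,2539) + (19210,1021)
step 9: (258065, 13716)  from 1·(210294,11177) + (47771,2539)
→ (258065, 13716).  Check: 258065²=66597544225, 354·13716²=66597544224, difference 1.

258065 13716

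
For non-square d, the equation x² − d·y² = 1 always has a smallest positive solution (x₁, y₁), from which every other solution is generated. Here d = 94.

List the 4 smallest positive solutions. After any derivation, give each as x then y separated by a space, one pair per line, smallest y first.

2143295 221064
9187426914049 947610731760
39382732335491159615 4062018686654877336
168817626601983862467148801 17412208682026983028992480

[9; 1,2,3,1,1,…,2,1,18] for √94; ℓ=16 ⇒ convergent index 15
i=0: a=9 ⇒ p=9, q=1
i=1: a=1 ⇒ p=10, q=1
i=2: a=2 ⇒ p=29, q=3
…
i=6: a=5 ⇒ p=1241, q=128
i=7: a=1 ⇒ p=1464, q=151
i=8: a=8 ⇒ p=12953, q=1336
i=9: a=1 ⇒ p=14417, q=1487
…
i=12: a=1 ⇒ p=184493, q=19029
i=13: a=3 ⇒ p=652934, q=67345
i=14: a=2 ⇒ p=1490361, q=153719
i=15: a=1 ⇒ p=2143295, q=221064
→ (2143295, 221064).  Check: 2143295²=4593713457025, 94·221064²=4593713457024, difference 1.
k=2:  x_2 = 2143295·2143295+94·221064·221064 = 9187426914049,  y_2 = 2143295·221064+221064·2143295 = 947610731760
k=3:  x_3 = 2143295·9187426914049+94·221064·947610731760 = 39382732335491159615,  y_3 = 2143295·947610731760+221064·9187426914049 = 4062018686654877336
k=4:  x_4 = 2143295·39382732335491159615+94·221064·4062018686654877336 = 168817626601983862467148801,  y_4 = 2143295·4062018686654877336+221064·39382732335491159615 = 17412208682026983028992480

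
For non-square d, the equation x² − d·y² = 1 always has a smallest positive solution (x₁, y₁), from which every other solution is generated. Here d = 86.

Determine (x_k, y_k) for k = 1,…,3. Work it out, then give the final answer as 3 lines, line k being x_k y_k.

10405 1122
216528049 23348820
4505948689285 485888943078

[9; 3,1,1,1,8,1,1,1,3,18] for √86; ℓ=10 ⇒ convergent index 9
k=0  a_k=9  p_k/q_k = 9/1
…
k=4  a_k=1  p_k/q_k = 102/11
k=5  a_k=8  p_k/q_k = 881/95
…
k=7  a_k=1  p_k/q_k = 1864/201
k=8  a_k=1  p_k/q_k = 2847/307
k=9  a_k=3  p_k/q_k = 10405/1122
→ (10405, 1122).  Check: 10405²=108264025, 86·1122²=108264024, difference 1.
k=2:  x_2 = 10405·10405+86·1122·1122 = 216528049,  y_2 = 10405·1122+1122·10405 = 23348820
k=3:  x_3 = 10405·216528049+86·1122·23348820 = 4505948689285,  y_3 = 10405·23348820+1122·216528049 = 485888943078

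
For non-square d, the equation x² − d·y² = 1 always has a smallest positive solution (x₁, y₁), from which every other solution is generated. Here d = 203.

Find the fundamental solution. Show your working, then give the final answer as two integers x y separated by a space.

57 4

√203 → a₀=14, period (4,28); ℓ=2 even so k=1
i=0: a=14 ⇒ p=14, q=1
i=1: a=4 ⇒ p=57, q=4
→ (57, 4).  Check: 57²=3249, 203·4²=3248, difference 1.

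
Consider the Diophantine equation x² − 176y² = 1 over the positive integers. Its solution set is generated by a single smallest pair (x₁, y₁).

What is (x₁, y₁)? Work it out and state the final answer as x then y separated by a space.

√176 = [13; 3,1,3,26, …], period ℓ=4 (even) → k=3
step 0: (13, 1)  from 13·(1,0) + (0,1)
…
step 2: (53, 4)  from 1·(40,3) + (13,1)
step 3: (199, 15)  from 3·(53,4) + (40,3)
(x₁, y₁) = (199, 15);  199² − 176·15² = 1 ✓

199 15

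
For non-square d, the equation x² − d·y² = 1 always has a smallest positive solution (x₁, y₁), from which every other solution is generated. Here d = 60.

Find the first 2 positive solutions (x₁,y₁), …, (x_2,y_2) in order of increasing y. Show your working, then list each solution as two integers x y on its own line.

d=60: √d = [7; 1,2,1,14] (ℓ=4, even), read p_3/q_3
a_0=7:  p_0=7·1+0=7,  q_0=7·0+1=1
…
a_2=2:  p_2=2·8+7=23,  q_2=2·1+1=3
a_3=1:  p_3=1·23+8=31,  q_3=1·3+1=4
fundamental: x₁=31, y₁=4  (since 961 − 60·16 = 1)
k=2:  x_2 = 31·31+60·4·4 = 1921,  y_2 = 31·4+4·31 = 248

31 4
1921 248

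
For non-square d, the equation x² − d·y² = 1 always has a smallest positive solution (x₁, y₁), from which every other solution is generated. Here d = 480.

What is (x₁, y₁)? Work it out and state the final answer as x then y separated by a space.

241 11

d=480: √d = [21; 1,9,1,42] (ℓ=4, even), read p_3/q_3
step 0: (21, 1)  from 21·(1,0) + (0,1)
…
step 2: (219, 10)  from 9·(22,1) + (21,1)
step 3: (241, 11)  from 1·(219,10) + (22,1)
→ (241, 11).  Check: 241²=58081, 480·11²=58080, difference 1.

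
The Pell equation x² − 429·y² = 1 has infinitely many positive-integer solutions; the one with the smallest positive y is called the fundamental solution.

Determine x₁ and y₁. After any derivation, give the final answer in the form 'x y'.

1524095 73584

[20; 1,2,2,9,1,12,1,9,2,2,1,40] for √429; ℓ=12 ⇒ convergent index 11
i=0: a=20 ⇒ p=20, q=1
i=1: a=1 ⇒ p=21, q=1
i=2: a=2 ⇒ p=62, q=3
…
i=7: a=1 ⇒ p=21023, q=1015
…
i=10: a=2 ⇒ p=1085636, q=52415
i=11: a=1 ⇒ p=1524095, q=73584
→ (1524095, 73584).  Check: 1524095²=2322865569025, 429·73584²=2322865569024, difference 1.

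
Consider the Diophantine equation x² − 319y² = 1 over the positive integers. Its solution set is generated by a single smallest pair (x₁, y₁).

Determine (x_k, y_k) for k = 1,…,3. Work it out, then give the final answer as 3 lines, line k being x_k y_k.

√319 → a₀=17, period (1,6,5,1,4,…,6,1,34); ℓ=14 even so k=13
i=0: a=17 ⇒ p=17, q=1
i=1: a=1 ⇒ p=18, q=1
i=2: a=6 ⇒ p=125, q=7
…
i=5: a=4 ⇒ p=3715, q=208
i=6: a=3 ⇒ p=11913, q=667
i=7: a=1 ⇒ p=15628, q=875
i=8: a=3 ⇒ p=58797, q=3292
…
i=10: a=1 ⇒ p=309613, q=17335
i=11: a=5 ⇒ p=1798881, q=100718
i=12: a=6 ⇒ p=11102899, q=621643
i=13: a=1 ⇒ p=12901780, q=722361
(x₁, y₁) = (12901780, 722361);  12901780² − 319·722361² = 1 ✓
(x_2, y_2) = (12901780·12901780 + 319·722361·722361, 12901780·722361 + 722361·12901780) = (332911854336799, 18639485405160)
(x_3, y_3) = (12901780·332911854336799 + 319·722361·18639485405160, 12901780·18639485405160 + 722361·332911854336799) = (8590311008090840302660, 480965080021169647239)

12901780 722361
332911854336799 18639485405160
8590311008090840302660 480965080021169647239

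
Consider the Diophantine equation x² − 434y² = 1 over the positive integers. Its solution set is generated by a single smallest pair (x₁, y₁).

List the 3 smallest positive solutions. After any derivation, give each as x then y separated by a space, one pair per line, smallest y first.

√434 → a₀=20, period (1,4,1,40); ℓ=4 even so k=3
k=0  a_k=20  p_k/q_k = 20/1
k=1  a_k=1  p_k/q_k = 21/1
k=2  a_k=4  p_k/q_k = 104/5
k=3  a_k=1  p_k/q_k = 125/6
(x₁, y₁) = (125, 6);  125² − 434·6² = 1 ✓
(x_2, y_2) = (125·125 + 434·6·6, 125·6 + 6·125) = (31249, 1500)
(x_3, y_3) = (125·31249 + 434·6·1500, 125·1500 + 6·31249) = (7812125, 374994)

125 6
31249 1500
7812125 374994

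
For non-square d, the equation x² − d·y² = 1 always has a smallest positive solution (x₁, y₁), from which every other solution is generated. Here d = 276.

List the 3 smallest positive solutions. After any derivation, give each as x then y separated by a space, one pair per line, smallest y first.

7775 468
120901249 7277400
1880014414175 113163569532

[16; 1,1,1,1,2,2,2,1,1,1,1,32] for √276; ℓ=12 ⇒ convergent index 11
i=0: a=16 ⇒ p=16, q=1
…
i=2: a=1 ⇒ p=33, q=2
…
i=4: a=1 ⇒ p=83, q=5
i=5: a=2 ⇒ p=216, q=13
i=6: a=2 ⇒ p=515, q=31
i=7: a=2 ⇒ p=1246, q=75
i=8: a=1 ⇒ p=1761, q=106
…
i=10: a=1 ⇒ p=4768, q=287
i=11: a=1 ⇒ p=7775, q=468
fundamental: x₁=7775, y₁=468  (since 60450625 − 276·219024 = 1)
k=2:  x_2 = 7775·7775+276·468·468 = 120901249,  y_2 = 7775·468+468·7775 = 7277400
k=3:  x_3 = 7775·120901249+276·468·7277400 = 1880014414175,  y_3 = 7775·7277400+468·120901249 = 113163569532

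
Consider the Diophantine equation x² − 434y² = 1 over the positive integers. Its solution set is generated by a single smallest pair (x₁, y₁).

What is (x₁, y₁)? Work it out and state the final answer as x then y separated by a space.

[20; 1,4,1,40] for √434; ℓ=4 ⇒ convergent index 3
k=0  a_k=20  p_k/q_k = 20/1
…
k=2  a_k=4  p_k/q_k = 104/5
k=3  a_k=1  p_k/q_k = 125/6
(x₁, y₁) = (125, 6);  125² − 434·6² = 1 ✓

125 6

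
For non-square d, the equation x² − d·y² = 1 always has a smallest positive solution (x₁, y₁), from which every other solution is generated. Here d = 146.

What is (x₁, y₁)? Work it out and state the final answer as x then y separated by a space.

145 12

√146 → a₀=12, period (12,24); ℓ=2 even so k=1
a_0=12:  p_0=12·1+0=12,  q_0=12·0+1=1
a_1=12:  p_1=12·12+1=145,  q_1=12·1+0=12
(x₁, y₁) = (145, 12);  145² − 146·12² = 1 ✓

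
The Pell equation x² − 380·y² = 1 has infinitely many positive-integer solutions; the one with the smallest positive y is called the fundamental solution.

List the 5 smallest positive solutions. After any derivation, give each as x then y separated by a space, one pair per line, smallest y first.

[19; 2,38] for √380; ℓ=2 ⇒ convergent index 1
k=0  a_k=19  p_k/q_k = 19/1
k=1  a_k=2  p_k/q_k = 39/2
(x₁, y₁) = (39, 2);  39² − 380·2² = 1 ✓
k=2:  x_2 = 39·39+380·2·2 = 3041,  y_2 = 39·2+2·39 = 156
k=3:  x_3 = 39·3041+380·2·156 = 237159,  y_3 = 39·156+2·3041 = 12166
k=4:  x_4 = 39·237159+380·2·12166 = 18495361,  y_4 = 39·12166+2·237159 = 948792
k=5:  x_5 = 39·18495361+380·2·948792 = 1442400999,  y_5 = 39·948792+2·18495361 = 73993610

39 2
3041 156
237159 12166
18495361 948792
1442400999 73993610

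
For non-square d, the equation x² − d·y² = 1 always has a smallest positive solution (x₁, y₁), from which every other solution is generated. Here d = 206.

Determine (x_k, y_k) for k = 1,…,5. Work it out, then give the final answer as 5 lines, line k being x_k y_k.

59535 4148
7088832449 493902360
844067279642895 58808954001052
100503090979990675201 7002382152411359280
11966903042143422416540175 833773642828811595468548

[14; 2,1,5,14,5,1,2,28] for √206; ℓ=8 ⇒ convergent index 7
k=0  a_k=14  p_k/q_k = 14/1
k=1  a_k=2  p_k/q_k = 29/2
…
k=3  a_k=5  p_k/q_k = 244/17
k=4  a_k=14  p_k/q_k = 3459/241
…
k=6  a_k=1  p_k/q_k = 20998/1463
k=7  a_k=2  p_k/q_k = 59535/4148
fundamental: x₁=59535, y₁=4148  (since 3544416225 − 206·17205904 = 1)
n=2: (59535,4148)∘(59535,4148) = (59535·59535+206·4148·4148, 59535·4148+4148·59535) = (7088832449,493902360)
n=3: (7088832449,493902360)∘(59535,4148) = (59535·7088832449+206·4148·493902360, 59535·493902360+4148·7088832449) = (844067279642895,58808954001052)
n=4: (844067279642895,58808954001052)∘(59535,4148) = (59535·844067279642895+206·4148·58808954001052, 59535·58808954001052+4148·844067279642895) = (100503090979990675201,7002382152411359280)
n=5: (100503090979990675201,7002382152411359280)∘(59535,4148) = (59535·100503090979990675201+206·4148·7002382152411359280, 59535·7002382152411359280+4148·100503090979990675201) = (11966903042143422416540175,833773642828811595468548)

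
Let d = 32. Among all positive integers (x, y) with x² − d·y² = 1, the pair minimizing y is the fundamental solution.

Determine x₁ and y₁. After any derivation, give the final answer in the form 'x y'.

17 3

√32 → a₀=5, period (1,1,1,10); ℓ=4 even so k=3
a_0=5:  p_0=5·1+0=5,  q_0=5·0+1=1
a_1=1:  p_1=1·5+1=6,  q_1=1·1+0=1
a_2=1:  p_2=1·6+5=11,  q_2=1·1+1=2
a_3=1:  p_3=1·11+6=17,  q_3=1·2+1=3
fundamental: x₁=17, y₁=3  (since 289 − 32·9 = 1)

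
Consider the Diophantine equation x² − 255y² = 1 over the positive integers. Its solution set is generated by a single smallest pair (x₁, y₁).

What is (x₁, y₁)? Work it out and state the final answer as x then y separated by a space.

16 1

[15; 1,30] for √255; ℓ=2 ⇒ convergent index 1
k=0  a_k=15  p_k/q_k = 15/1
k=1  a_k=1  p_k/q_k = 16/1
→ (16, 1).  Check: 16²=256, 255·1²=255, difference 1.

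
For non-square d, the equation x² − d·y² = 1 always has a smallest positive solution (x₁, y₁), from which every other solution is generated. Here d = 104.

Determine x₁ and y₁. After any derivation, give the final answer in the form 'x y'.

51 5

[10; 5,20] for √104; ℓ=2 ⇒ convergent index 1
step 0: (10, 1)  from 10·(1,0) + (0,1)
step 1: (51, 5)  from 5·(10,1) + (1,0)
(x₁, y₁) = (51, 5);  51² − 104·5² = 1 ✓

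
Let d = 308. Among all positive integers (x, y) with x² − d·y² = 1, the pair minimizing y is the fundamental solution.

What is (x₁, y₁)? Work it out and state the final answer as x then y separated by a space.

351 20

√308 → a₀=17, period (1,1,4,1,1,34); ℓ=6 even so k=5
i=0: a=17 ⇒ p=17, q=1
i=1: a=1 ⇒ p=18, q=1
…
i=3: a=4 ⇒ p=158, q=9
i=4: a=1 ⇒ p=193, q=11
i=5: a=1 ⇒ p=351, q=20
fundamental: x₁=351, y₁=20  (since 123201 − 308·400 = 1)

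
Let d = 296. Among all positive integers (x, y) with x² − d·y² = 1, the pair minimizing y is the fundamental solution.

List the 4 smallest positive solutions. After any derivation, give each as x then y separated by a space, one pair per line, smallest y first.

3699 215
27365201 1590570
202447753299 11767036645
1497708451540801 87052535509140

d=296: √d = [17; 4,1,7,1,4,34] (ℓ=6, even), read p_5/q_5
k=0  a_k=17  p_k/q_k = 17/1
…
k=2  a_k=1  p_k/q_k = 86/5
…
k=4  a_k=1  p_k/q_k = 757/44
k=5  a_k=4  p_k/q_k = 3699/215
→ (3699, 215).  Check: 3699²=13682601, 296·215²=13682600, difference 1.
k=2:  x_2 = 3699·3699+296·215·215 = 27365201,  y_2 = 3699·215+215·3699 = 1590570
k=3:  x_3 = 3699·27365201+296·215·1590570 = 202447753299,  y_3 = 3699·1590570+215·27365201 = 11767036645
k=4:  x_4 = 3699·202447753299+296·215·11767036645 = 1497708451540801,  y_4 = 3699·11767036645+215·202447753299 = 87052535509140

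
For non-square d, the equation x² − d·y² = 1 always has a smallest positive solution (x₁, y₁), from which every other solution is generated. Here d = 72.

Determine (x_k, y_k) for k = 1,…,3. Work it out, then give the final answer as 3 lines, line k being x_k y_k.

√72 → a₀=8, period (2,16); ℓ=2 even so k=1
k=0  a_k=8  p_k/q_k = 8/1
k=1  a_k=2  p_k/q_k = 17/2
fundamental: x₁=17, y₁=2  (since 289 − 72·4 = 1)
(x_2, y_2) = (17·17 + 72·2·2, 17·2 + 2·17) = (577, 68)
(x_3, y_3) = (17·577 + 72·2·68, 17·68 + 2·577) = (19601, 2310)

17 2
577 68
19601 2310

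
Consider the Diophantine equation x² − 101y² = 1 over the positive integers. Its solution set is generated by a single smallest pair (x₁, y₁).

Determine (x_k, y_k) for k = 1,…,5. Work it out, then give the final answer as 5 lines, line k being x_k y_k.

201 20
80801 8040
32481801 3232060
13057603201 1299280080
5249124005001 522307360100

d=101: √d = [10; 20] (ℓ=1, odd), read p_1/q_1
k=0  a_k=10  p_k/q_k = 10/1
k=1  a_k=20  p_k/q_k = 201/20
→ (201, 20).  Check: 201²=40401, 101·20²=40400, difference 1.
(201+20√101)^2 = 80801 + 8040√101
(201+20√101)^3 = 32481801 + 3232060√101
(201+20√101)^4 = 13057603201 + 1299280080√101
(201+20√101)^5 = 5249124005001 + 522307360100√101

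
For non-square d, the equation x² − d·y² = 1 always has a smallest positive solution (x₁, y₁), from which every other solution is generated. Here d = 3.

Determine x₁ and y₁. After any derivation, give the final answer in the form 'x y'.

2 1

√3 → a₀=1, period (1,2); ℓ=2 even so k=1
a_0=1:  p_0=1·1+0=1,  q_0=1·0+1=1
a_1=1:  p_1=1·1+1=2,  q_1=1·1+0=1
fundamental: x₁=2, y₁=1  (since 4 − 3·1 = 1)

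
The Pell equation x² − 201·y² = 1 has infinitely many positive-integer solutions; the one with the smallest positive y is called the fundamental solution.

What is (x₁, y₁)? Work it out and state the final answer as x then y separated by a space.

√201 → a₀=14, period (5,1,1,1,2,…,1,5,28); ℓ=14 even so k=13
i=0: a=14 ⇒ p=14, q=1
i=1: a=5 ⇒ p=71, q=5
i=2: a=1 ⇒ p=85, q=6
i=3: a=1 ⇒ p=156, q=11
…
i=5: a=2 ⇒ p=638, q=45
i=6: a=1 ⇒ p=879, q=62
i=7: a=8 ⇒ p=7670, q=541
…
i=9: a=2 ⇒ p=24768, q=1747
i=10: a=1 ⇒ p=33317, q=2350
i=11: a=1 ⇒ p=58085, q=4097
i=12: a=1 ⇒ p=91402, q=6447
i=13: a=5 ⇒ p=515095, q=36332
fundamental: x₁=515095, y₁=36332  (since 265322859025 − 201·1320014224 = 1)

515095 36332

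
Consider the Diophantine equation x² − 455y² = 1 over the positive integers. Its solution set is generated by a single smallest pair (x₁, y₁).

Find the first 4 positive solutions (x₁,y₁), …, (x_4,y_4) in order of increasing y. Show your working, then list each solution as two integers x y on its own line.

√455 → a₀=21, period (3,42); ℓ=2 even so k=1
step 0: (21, 1)  from 21·(1,0) + (0,1)
step 1: (64, 3)  from 3·(21,1) + (1,0)
(x₁, y₁) = (64, 3);  64² − 455·3² = 1 ✓
(64+3√455)^2 = 8191 + 384√455
(64+3√455)^3 = 1048384 + 49149√455
(64+3√455)^4 = 134184961 + 6290688√455

64 3
8191 384
1048384 49149
134184961 6290688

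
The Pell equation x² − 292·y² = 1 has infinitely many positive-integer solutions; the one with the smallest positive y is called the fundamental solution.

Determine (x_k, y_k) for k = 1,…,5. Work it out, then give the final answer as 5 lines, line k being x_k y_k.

[17; 11,2,1,3,8,3,1,2,11,34] for √292; ℓ=10 ⇒ convergent index 9
step 0: (17, 1)  from 17·(1,0) + (0,1)
step 1: (188, 11)  from 11·(17,1) + (1,0)
…
step 5: (17669, 1034)  from 8·(2136,125) + (581,34)
…
step 7: (72812, 4261)  from 1·(55143,3227) + (17669,1034)
step 8: (200767, 11749)  from 2·(72812,4261) + (55143,3227)
step 9: (2281249, 133500)  from 11·(200767,11749) + (72812,4261)
→ (2281249, 133500).  Check: 2281249²=5204097000001, 292·133500²=5204097000000, difference 1.
(x_2, y_2) = (2281249·2281249 + 292·133500·133500, 2281249·133500 + 133500·2281249) = (10408194000001, 609093483000)
(x_3, y_3) = (2281249·10408194000001 + 292·133500·609093483000, 2281249·609093483000 + 133500·10408194000001) = (47487364308614281249, 2778987798000400500)
(x_4, y_4) = (2281249·47487364308614281249 + 292·133500·2778987798000400500, 2281249·2778987798000400500 + 133500·47487364308614281249) = (216661004683313632776000001, 12679126270400622186966000)
(x_5, y_5) = (2281249·216661004683313632776000001 + 292·133500·12679126270400622186966000, 2281249·12679126270400622186966000 + 133500·216661004683313632776000001) = (988515400545561595548925838281249, 57848488250447518938990000667500)

2281249 133500
10408194000001 609093483000
47487364308614281249 2778987798000400500
216661004683313632776000001 12679126270400622186966000
988515400545561595548925838281249 57848488250447518938990000667500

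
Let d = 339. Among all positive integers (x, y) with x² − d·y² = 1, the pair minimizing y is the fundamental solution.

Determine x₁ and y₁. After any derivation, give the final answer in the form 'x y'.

d=339: √d = [18; 2,2,2,1,17,1,2,2,2,36] (ℓ=10, even), read p_9/q_9
k=0  a_k=18  p_k/q_k = 18/1
k=1  a_k=2  p_k/q_k = 37/2
…
k=3  a_k=2  p_k/q_k = 221/12
k=4  a_k=1  p_k/q_k = 313/17
…
k=6  a_k=1  p_k/q_k = 5855/318
…
k=8  a_k=2  p_k/q_k = 40359/2192
k=9  a_k=2  p_k/q_k = 97970/5321
(x₁, y₁) = (97970, 5321);  97970² − 339·5321² = 1 ✓

97970 5321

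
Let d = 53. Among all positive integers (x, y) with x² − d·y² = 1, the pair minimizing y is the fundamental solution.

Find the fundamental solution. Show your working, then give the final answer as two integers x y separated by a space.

66249 9100

[7; 3,1,1,3,14] for √53; ℓ=5 ⇒ convergent index 9
step 0: (7, 1)  from 7·(1,0) + (0,1)
step 1: (22, 3)  from 3·(7,1) + (1,0)
step 2: (29, 4)  from 1·(22,3) + (7,1)
step 3: (51, 7)  from 1·(29,4) + (22,3)
step 4: (182, 25)  from 3·(51,7) + (29,4)
step 5: (2599, 357)  from 14·(182,25) + (51,7)
step 6: (7979, 1096)  from 3·(2599,357) + (182,25)
step 7: (10578, 1453)  from 1·(7979,1096) + (2599,357)
step 8: (18557, 2549)  from 1·(10578,1453) + (7979,1096)
step 9: (66249, 9100)  from 3·(18557,2549) + (10578,1453)
(x₁, y₁) = (66249, 9100);  66249² − 53·9100² = 1 ✓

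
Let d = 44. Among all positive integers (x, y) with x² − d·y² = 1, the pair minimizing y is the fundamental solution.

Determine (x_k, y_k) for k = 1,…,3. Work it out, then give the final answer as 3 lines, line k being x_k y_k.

199 30
79201 11940
31521799 4752090

√44 = [6; 1,1,1,2,1,1,1,12, …], period ℓ=8 (even) → k=7
k=0  a_k=6  p_k/q_k = 6/1
k=1  a_k=1  p_k/q_k = 7/1
k=2  a_k=1  p_k/q_k = 13/2
k=3  a_k=1  p_k/q_k = 20/3
…
k=6  a_k=1  p_k/q_k = 126/19
k=7  a_k=1  p_k/q_k = 199/30
→ (199, 30).  Check: 199²=39601, 44·30²=39600, difference 1.
n=2: (199,30)∘(199,30) = (199·199+44·30·30, 199·30+30·199) = (79201,11940)
n=3: (79201,11940)∘(199,30) = (199·79201+44·30·11940, 199·11940+30·79201) = (31521799,4752090)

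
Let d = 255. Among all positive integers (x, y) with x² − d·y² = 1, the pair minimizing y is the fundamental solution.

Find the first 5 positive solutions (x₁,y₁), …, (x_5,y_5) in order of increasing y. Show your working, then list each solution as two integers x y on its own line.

√255 = [15; 1,30, …], period ℓ=2 (even) → k=1
step 0: (15, 1)  from 15·(1,0) + (0,1)
step 1: (16, 1)  from 1·(15,1) + (1,0)
(x₁, y₁) = (16, 1);  16² − 255·1² = 1 ✓
k=2:  x_2 = 16·16+255·1·1 = 511,  y_2 = 16·1+1·16 = 32
k=3:  x_3 = 16·511+255·1·32 = 16336,  y_3 = 16·32+1·511 = 1023
k=4:  x_4 = 16·16336+255·1·1023 = 522241,  y_4 = 16·1023+1·16336 = 32704
k=5:  x_5 = 16·522241+255·1·32704 = 16695376,  y_5 = 16·32704+1·522241 = 1045505

16 1
511 32
16336 1023
522241 32704
16695376 1045505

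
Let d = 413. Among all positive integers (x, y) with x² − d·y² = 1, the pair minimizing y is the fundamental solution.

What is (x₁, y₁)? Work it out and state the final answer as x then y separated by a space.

113399 5580

d=413: √d = [20; 3,9,1,4,1,9,3,40] (ℓ=8, even), read p_7/q_7
i=0: a=20 ⇒ p=20, q=1
…
i=3: a=1 ⇒ p=630, q=31
i=4: a=4 ⇒ p=3089, q=152
i=5: a=1 ⇒ p=3719, q=183
i=6: a=9 ⇒ p=36560, q=1799
i=7: a=3 ⇒ p=113399, q=5580
→ (113399, 5580).  Check: 113399²=12859333201, 413·5580²=12859333200, difference 1.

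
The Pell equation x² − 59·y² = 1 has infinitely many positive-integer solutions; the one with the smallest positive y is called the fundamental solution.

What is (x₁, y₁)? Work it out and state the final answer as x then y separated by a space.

530 69

√59 → a₀=7, period (1,2,7,2,1,14); ℓ=6 even so k=5
a_0=7:  p_0=7·1+0=7,  q_0=7·0+1=1
…
a_4=2:  p_4=2·169+23=361,  q_4=2·22+3=47
a_5=1:  p_5=1·361+169=530,  q_5=1·47+22=69
→ (530, 69).  Check: 530²=280900, 59·69²=280899, difference 1.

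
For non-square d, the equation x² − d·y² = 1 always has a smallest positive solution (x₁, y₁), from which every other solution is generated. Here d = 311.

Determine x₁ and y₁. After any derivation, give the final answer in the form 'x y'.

d=311: √d = [17; 1,1,1,2,1,…,1,1,34] (ℓ=16, even), read p_15/q_15
a_0=17:  p_0=17·1+0=17,  q_0=17·0+1=1
a_1=1:  p_1=1·17+1=18,  q_1=1·1+0=1
a_2=1:  p_2=1·18+17=35,  q_2=1·1+1=2
…
a_4=2:  p_4=2·53+35=141,  q_4=2·3+2=8
…
a_6=6:  p_6=6·194+141=1305,  q_6=6·11+8=74
a_7=3:  p_7=3·1305+194=4109,  q_7=3·74+11=233
a_8=17:  p_8=17·4109+1305=71158,  q_8=17·233+74=4035
a_9=3:  p_9=3·71158+4109=217583,  q_9=3·4035+233=12338
a_10=6:  p_10=6·217583+71158=1376656,  q_10=6·12338+4035=78063
a_11=1:  p_11=1·1376656+217583=1594239,  q_11=1·78063+12338=90401
a_12=2:  p_12=2·1594239+1376656=4565134,  q_12=2·90401+78063=258865
a_13=1:  p_13=1·4565134+1594239=6159373,  q_13=1·258865+90401=349266
a_14=1:  p_14=1·6159373+4565134=10724507,  q_14=1·349266+258865=608131
a_15=1:  p_15=1·10724507+6159373=16883880,  q_15=1·608131+349266=957397
→ (16883880, 957397).  Check: 16883880²=285065403854400, 311·957397²=285065403854399, difference 1.

16883880 957397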